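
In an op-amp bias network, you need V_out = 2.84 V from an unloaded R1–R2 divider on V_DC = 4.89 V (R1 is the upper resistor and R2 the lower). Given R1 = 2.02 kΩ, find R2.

R2 ≈ 2.80 kΩ

The divider ratio is R2/(R1+R2) = 2.84/4.89 = 0.5808.
Rearranging, R2 = R1·k/(1−k) = 2.02 × 1.385 = 2.798 kΩ.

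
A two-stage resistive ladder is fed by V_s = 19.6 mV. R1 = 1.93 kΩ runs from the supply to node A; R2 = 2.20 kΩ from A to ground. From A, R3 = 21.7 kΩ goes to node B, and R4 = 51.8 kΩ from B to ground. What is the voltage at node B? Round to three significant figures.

V_B ≈ 7.26 mV

Looking into the second stage from A: R3 + R4 = 73.50 kΩ appears in parallel with R2.
R2 ‖ (R3+R4) = 2.136 kΩ.
First divider: V_A = V_s · 2.136/(1.93 + 2.136) = 10.30 mV.
Stage 2 is unloaded, so V_B = V_A · R4/(R3+R4) = 10.30 × 51.8/73.50 = 7.257 mV.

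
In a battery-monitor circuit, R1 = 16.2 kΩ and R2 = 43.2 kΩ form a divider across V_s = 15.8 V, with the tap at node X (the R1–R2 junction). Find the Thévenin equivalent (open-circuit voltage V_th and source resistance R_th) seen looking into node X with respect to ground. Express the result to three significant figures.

With X open, the divider is unloaded: V_th = 15.8 × 43.2/59.40 = 11.49 V.
Zeroing V_s shorts the top of R1 to ground, so R_th = R1 ‖ R2 = 11.78 kΩ.

V_th ≈ 11.5 V, R_th ≈ 11.8 kΩ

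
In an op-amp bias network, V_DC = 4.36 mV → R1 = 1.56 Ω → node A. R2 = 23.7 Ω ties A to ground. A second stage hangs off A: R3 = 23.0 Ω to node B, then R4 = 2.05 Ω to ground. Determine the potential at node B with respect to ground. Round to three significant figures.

Node A sees R2 in parallel with the series input of stage 2, R3 + R4 = 25.05 Ω.
R2 ‖ (R3+R4) = 12.18 Ω.
First divider: V_A = V_DC · 12.18/(1.56 + 12.18) = 3.865 mV.
Then the unloaded second divider: V_B = V_A × R4/(R3+R4) = 3.865 × 0.08184 = 0.3163 mV.

V_B ≈ 0.316 mV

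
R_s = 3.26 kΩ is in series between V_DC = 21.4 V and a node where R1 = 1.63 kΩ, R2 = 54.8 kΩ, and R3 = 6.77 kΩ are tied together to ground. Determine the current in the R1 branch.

I ≈ 3.71 mA

Parallel bank: R_p = 1/(1/1.63 + 1/54.8 + 1/6.77) = 1.283 kΩ.
V_A = 21.4 × 1.283/4.543 = 6.043 V.
I(R1) = V_A / R1 = 6.043/1.63 = 3.708 mA.
(Check via current divider: I_total = 4.711 mA; share G_k/ΣG = 0.7871 → same result.)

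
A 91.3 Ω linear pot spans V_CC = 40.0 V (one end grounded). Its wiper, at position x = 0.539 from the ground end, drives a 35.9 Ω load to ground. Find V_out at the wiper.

The pot divides into 42.09 Ω above the wiper and 49.21 Ω below.
(x·R_p) ‖ R_L = 20.76 Ω.
Then V_out = V_CC · 20.76/(42.09 + 20.76) = 13.21 V.

V_out ≈ 13.2 V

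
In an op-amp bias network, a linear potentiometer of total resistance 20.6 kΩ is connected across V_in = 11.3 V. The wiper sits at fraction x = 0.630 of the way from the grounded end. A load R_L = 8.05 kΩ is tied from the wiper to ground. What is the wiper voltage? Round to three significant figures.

V_out ≈ 4.46 V

The pot divides into 7.622 kΩ above the wiper and 12.98 kΩ below.
Lower segment in parallel with the load: 12.98 ‖ 8.05 = 4.968 kΩ.
Then V_out = V_in · 4.968/(7.622 + 4.968) = 4.459 V.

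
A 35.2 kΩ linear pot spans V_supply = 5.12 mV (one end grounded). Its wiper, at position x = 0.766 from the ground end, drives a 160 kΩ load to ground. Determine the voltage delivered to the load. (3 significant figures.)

The pot divides into 8.237 kΩ above the wiper and 26.96 kΩ below.
Lower segment in parallel with the load: 26.96 ‖ 160 = 23.07 kΩ.
Then V_out = V_supply · 23.07/(8.237 + 23.07) = 3.773 mV.

V_out ≈ 3.77 mV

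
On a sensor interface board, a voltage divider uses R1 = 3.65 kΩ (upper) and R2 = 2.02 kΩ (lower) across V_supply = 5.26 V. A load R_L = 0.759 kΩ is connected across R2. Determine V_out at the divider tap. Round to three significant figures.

R2 ‖ R_L = (2.02 × 0.759)/(2.02 + 0.759) = 0.5517 kΩ.
Now apply the divider: V_out = 5.26 × 0.1313 = 0.6907 V.

V_out ≈ 0.691 V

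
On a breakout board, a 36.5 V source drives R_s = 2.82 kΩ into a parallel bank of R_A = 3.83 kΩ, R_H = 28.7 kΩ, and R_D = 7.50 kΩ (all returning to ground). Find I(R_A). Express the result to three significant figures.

Combine the parallel branches: R_p = (1/3.83 + 1/28.7 + 1/7.50)⁻¹ = 2.330 kΩ.
Node voltage V_A = V_s · R_p/(R_s + R_p) = 36.5 × 0.4524 = 16.51 V.
I(R_A) = V_A / R_A = 16.51/3.83 = 4.311 mA.

I ≈ 4.31 mA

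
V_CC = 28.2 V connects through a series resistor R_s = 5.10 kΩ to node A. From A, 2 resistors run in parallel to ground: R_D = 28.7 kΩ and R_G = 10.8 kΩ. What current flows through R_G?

I ≈ 1.58 mA

Equivalent of the parallel group: R_p = 7.847 kΩ.
V_A = 28.2 × 7.847/12.95 = 17.09 V.
I(R_G) = V_A / R_G = 17.09/10.8 = 1.583 mA.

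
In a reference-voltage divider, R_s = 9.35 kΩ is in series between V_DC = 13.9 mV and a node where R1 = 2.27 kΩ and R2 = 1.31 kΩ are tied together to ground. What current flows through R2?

Combine the parallel branches: R_p = (1/2.27 + 1/1.31)⁻¹ = 0.8306 kΩ.
V_A = 13.9 × 0.8306/10.18 = 1.134 mV.
Branch current I = V_A/R2 = 1.134/1.31 = 0.8657 µA.
(Check via current divider: I_total = 1.365 µA; share G_k/ΣG = 0.6341 → same result.)

I ≈ 0.866 µA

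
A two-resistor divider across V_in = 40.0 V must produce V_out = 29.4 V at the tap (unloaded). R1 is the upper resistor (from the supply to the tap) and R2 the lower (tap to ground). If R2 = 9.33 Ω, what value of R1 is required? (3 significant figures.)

R1 ≈ 3.36 Ω

V_out/V_in = R2/(R1+R2) = 0.7350.
Rearranging, R1 = R2·(1−k)/k = 9.33 × 0.3605 = 3.364 Ω.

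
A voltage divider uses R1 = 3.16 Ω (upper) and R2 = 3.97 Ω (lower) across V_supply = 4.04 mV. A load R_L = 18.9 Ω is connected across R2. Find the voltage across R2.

V_out ≈ 2.06 mV

The load sits in parallel with R2, giving an effective lower resistance R2' = R2·R_L/(R2+R_L) = 3.281 Ω.
Then V_out = V_supply · R2'/(R1 + R2') = 4.04 × 3.281/6.441 = 2.058 mV.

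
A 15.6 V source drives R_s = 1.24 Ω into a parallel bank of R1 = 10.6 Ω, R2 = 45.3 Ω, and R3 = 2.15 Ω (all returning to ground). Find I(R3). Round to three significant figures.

I ≈ 4.22 A

Combine the parallel branches: R_p = (1/10.6 + 1/45.3 + 1/2.15)⁻¹ = 1.720 Ω.
Node voltage V_A = V_supply · R_p/(R_s + R_p) = 15.6 × 0.5810 = 9.064 V.
I(R3) = V_A / R3 = 9.064/2.15 = 4.216 A.
(Check via current divider: I_total = 5.271 A; share G_k/ΣG = 0.7998 → same result.)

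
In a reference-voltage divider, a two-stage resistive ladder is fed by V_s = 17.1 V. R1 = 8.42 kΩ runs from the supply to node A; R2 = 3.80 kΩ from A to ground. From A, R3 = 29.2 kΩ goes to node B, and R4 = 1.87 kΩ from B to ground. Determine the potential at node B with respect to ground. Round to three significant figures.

V_B ≈ 0.295 V

The second stage (R3 + R4 = 31.07 kΩ) loads node A in parallel with R2.
R2 ‖ (R3+R4) = 3.386 kΩ.
First divider: V_A = V_s · 3.386/(8.42 + 3.386) = 4.904 V.
Stage 2 is unloaded, so V_B = V_A · R4/(R3+R4) = 4.904 × 1.87/31.07 = 0.2952 V.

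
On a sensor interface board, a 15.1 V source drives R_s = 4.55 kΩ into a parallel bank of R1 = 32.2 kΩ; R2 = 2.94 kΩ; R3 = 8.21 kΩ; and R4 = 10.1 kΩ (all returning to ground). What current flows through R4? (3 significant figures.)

I ≈ 0.405 mA

Equivalent of the parallel group: R_p = 1.689 kΩ.
Node voltage V_A = V_DC · R_p/(R_s + R_p) = 15.1 × 0.2707 = 4.088 V.
Branch current I = V_A/R4 = 4.088/10.1 = 0.4048 mA.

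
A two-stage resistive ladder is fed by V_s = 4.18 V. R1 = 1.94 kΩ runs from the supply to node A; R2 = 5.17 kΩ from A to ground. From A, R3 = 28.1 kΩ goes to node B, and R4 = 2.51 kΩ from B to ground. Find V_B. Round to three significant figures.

V_B ≈ 0.238 V

The second stage (R3 + R4 = 30.61 kΩ) loads node A in parallel with R2.
R2 ‖ (R3+R4) = 4.423 kΩ.
First divider: V_A = V_s · 4.423/(1.94 + 4.423) = 2.906 V.
Stage 2 is unloaded, so V_B = V_A · R4/(R3+R4) = 2.906 × 2.51/30.61 = 0.2383 V.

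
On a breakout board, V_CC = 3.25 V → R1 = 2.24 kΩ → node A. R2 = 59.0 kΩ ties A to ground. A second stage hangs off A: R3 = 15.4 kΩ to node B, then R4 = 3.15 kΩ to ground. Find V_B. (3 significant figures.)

V_B ≈ 0.476 V

The second stage (R3 + R4 = 18.55 kΩ) loads node A in parallel with R2.
Effective lower resistance at A: R2 ‖ 18.55 = 14.11 kΩ.
V_A = 3.25 × 14.11/(2.24 + 14.11) = 2.805 V.
V_B = V_A × 0.1698 = 0.4763 V.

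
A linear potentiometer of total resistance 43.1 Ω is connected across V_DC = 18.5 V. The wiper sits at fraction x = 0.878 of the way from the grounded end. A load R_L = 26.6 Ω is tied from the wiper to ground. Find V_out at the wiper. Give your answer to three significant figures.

The pot divides into 5.258 Ω above the wiper and 37.84 Ω below.
Lower segment in parallel with the load: 37.84 ‖ 26.6 = 15.62 Ω.
Then V_out = V_DC · 15.62/(5.258 + 15.62) = 13.84 V.
(Unloaded: V_out = x·V_DC = 16.2 V.)

V_out ≈ 13.8 V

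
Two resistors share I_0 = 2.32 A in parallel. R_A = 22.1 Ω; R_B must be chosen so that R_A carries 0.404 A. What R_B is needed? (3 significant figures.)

Two-branch current divider: I_A = I_0 · R_B/(R_A + R_B).
0.404/2.32 = R_B/(R_A + R_B) → R_B = R_A · (0.1741)/(1 − 0.1741) = 22.1 × 0.2109 = 4.660 Ω.

R_B ≈ 4.66 Ω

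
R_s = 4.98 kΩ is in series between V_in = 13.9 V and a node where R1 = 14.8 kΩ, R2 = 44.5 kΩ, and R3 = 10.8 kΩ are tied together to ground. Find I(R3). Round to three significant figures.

I ≈ 0.674 mA

Parallel bank: R_p = 1/(1/14.8 + 1/44.5 + 1/10.8) = 5.475 kΩ.
Node voltage V_A = V_in · R_p/(R_s + R_p) = 13.9 × 0.5237 = 7.279 V.
I(R3) = V_A / R3 = 7.279/10.8 = 0.6740 mA.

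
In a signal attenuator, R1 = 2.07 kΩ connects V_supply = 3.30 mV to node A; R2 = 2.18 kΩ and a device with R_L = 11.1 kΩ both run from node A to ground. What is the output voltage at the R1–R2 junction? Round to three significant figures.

R2 ‖ R_L = (2.18 × 11.1)/(2.18 + 11.1) = 1.822 kΩ.
Now apply the divider: V_out = 3.30 × 0.4682 = 1.545 mV.

V_out ≈ 1.54 mV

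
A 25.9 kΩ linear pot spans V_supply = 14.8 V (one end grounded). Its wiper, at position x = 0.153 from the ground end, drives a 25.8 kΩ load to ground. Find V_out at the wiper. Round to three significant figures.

V_out ≈ 2.00 V

The pot divides into 21.94 kΩ above the wiper and 3.963 kΩ below.
R_L loads the lower segment: effective lower R = 3.435 kΩ.
V_out = 14.8 × 3.435/(21.94 + 3.435) = 2.004 V.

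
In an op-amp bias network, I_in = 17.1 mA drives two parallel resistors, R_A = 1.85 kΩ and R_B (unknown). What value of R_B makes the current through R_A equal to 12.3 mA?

R_B ≈ 4.74 kΩ

The fraction through R_A equals R_B/(R_A+R_B).
12.3/17.1 = R_B/(R_A + R_B) → R_B = R_A · (0.7193)/(1 − 0.7193) = 1.85 × 2.562 = 4.741 kΩ.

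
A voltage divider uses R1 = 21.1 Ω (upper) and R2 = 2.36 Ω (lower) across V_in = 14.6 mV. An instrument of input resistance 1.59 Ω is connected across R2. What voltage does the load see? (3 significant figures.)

R2 ‖ R_L = (2.36 × 1.59)/(2.36 + 1.59) = 0.9500 Ω.
Then V_out = V_in · R2'/(R1 + R2') = 14.6 × 0.9500/22.05 = 0.6290 mV.

V_out ≈ 0.629 mV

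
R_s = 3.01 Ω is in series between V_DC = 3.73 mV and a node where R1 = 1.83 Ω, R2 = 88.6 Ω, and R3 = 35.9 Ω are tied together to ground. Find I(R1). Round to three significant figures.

Parallel bank: R_p = 1/(1/1.83 + 1/88.6 + 1/35.9) = 1.708 Ω.
Node voltage V_A = V_DC · R_p/(R_s + R_p) = 3.73 × 0.3620 = 1.350 mV.
Branch current I = V_A/R1 = 1.350/1.83 = 0.7378 mA.

I ≈ 0.738 mA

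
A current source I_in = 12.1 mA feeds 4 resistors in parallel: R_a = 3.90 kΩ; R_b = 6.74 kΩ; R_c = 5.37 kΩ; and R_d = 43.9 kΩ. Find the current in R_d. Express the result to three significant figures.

I ≈ 0.449 mA

ΣG = 1/3.90 + 1/6.74 + 1/5.37 + 1/43.9 = 0.6138.
By the current-divider rule, I = I_in · G_k/ΣG = 12.1 × 0.03711 = 0.4491 mA.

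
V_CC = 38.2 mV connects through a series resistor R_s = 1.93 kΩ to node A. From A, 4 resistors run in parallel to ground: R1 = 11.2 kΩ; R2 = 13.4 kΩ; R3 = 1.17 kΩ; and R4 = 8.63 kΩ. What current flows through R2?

Combine the parallel branches: R_p = (1/11.2 + 1/13.4 + 1/1.17 + 1/8.63)⁻¹ = 0.8815 kΩ.
V_A by voltage divider: V_A = 38.2 × 0.8815/(1.93 + 0.8815) = 11.98 mV.
I(R2) = V_A / R2 = 11.98/13.4 = 0.8938 µA.

I ≈ 0.894 µA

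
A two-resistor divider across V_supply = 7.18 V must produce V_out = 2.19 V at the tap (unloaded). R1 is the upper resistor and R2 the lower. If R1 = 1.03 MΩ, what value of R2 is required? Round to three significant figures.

R2 ≈ 0.452 MΩ

V_out/V_supply = R2/(R1+R2) = 0.3050.
So R2 = R1 · V_out/(V_supply − V_out) = 1.03 × 2.19/(7.18 − 2.19) = 1.03 × 0.4389 = 0.4520 MΩ.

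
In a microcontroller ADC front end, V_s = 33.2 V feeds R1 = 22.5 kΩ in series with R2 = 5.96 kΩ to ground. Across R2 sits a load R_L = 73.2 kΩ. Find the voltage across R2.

V_out ≈ 6.53 V

The load sits in parallel with R2, giving an effective lower resistance R2' = R2·R_L/(R2+R_L) = 5.511 kΩ.
Then V_out = V_s · R2'/(R1 + R2') = 33.2 × 5.511/28.01 = 6.532 V.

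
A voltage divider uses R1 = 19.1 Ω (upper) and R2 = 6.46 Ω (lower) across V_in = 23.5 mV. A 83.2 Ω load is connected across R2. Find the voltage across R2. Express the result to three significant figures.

The load sits in parallel with R2, giving an effective lower resistance R2' = R2·R_L/(R2+R_L) = 5.995 Ω.
Then V_out = V_in · R2'/(R1 + R2') = 23.5 × 5.995/25.09 = 5.614 mV.

V_out ≈ 5.61 mV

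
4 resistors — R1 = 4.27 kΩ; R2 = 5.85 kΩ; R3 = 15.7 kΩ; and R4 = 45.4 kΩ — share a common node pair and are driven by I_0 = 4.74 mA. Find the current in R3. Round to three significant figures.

ΣG = 1/4.27 + 1/5.85 + 1/15.7 + 1/45.4 = 0.4909.
By the current-divider rule, I = I_0 · G_k/ΣG = 4.74 × 0.1298 = 0.6151 mA.

I ≈ 0.615 mA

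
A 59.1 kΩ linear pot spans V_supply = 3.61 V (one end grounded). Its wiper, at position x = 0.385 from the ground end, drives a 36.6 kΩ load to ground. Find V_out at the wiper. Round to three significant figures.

The pot divides into 36.35 kΩ above the wiper and 22.75 kΩ below.
(x·R_p) ‖ R_L = 14.03 kΩ.
Then V_out = V_supply · 14.03/(36.35 + 14.03) = 1.005 V.
(Unloaded: V_out = x·V_supply = 1.39 V.)

V_out ≈ 1.01 V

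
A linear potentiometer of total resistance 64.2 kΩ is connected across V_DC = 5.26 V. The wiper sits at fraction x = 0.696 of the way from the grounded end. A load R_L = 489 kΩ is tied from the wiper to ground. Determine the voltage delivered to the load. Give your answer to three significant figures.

V_out ≈ 3.56 V

Lower segment x·R_p = 44.68 kΩ; upper segment (1−x)·R_p = 19.52 kΩ.
R_L loads the lower segment: effective lower R = 40.94 kΩ.
Then V_out = V_DC · 40.94/(19.52 + 40.94) = 3.562 V.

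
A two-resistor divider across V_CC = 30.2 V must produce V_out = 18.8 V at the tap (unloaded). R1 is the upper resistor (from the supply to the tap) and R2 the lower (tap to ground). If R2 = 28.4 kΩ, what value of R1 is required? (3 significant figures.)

R1 ≈ 17.2 kΩ

Required fraction k = V_out/V_CC = 0.6225.
Rearranging, R1 = R2·(1−k)/k = 28.4 × 0.6064 = 17.22 kΩ.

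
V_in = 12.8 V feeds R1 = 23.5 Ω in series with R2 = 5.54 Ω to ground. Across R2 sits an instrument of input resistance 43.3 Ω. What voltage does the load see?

V_out ≈ 2.21 V

First combine the lower leg with the load: R2 ‖ R_L = 4.912 Ω.
Then V_out = V_in · R2'/(R1 + R2') = 12.8 × 4.912/28.41 = 2.213 V.
(Unloaded it would be 2.44 V; the load pulls it down.)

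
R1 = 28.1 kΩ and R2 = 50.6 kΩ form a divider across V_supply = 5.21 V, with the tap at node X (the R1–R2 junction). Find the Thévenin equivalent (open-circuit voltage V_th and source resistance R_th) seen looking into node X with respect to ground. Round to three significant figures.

With X open, the divider is unloaded: V_th = 5.21 × 50.6/78.70 = 3.350 V.
Looking into X with the source shorted: R_th = R1·R2/(R1+R2) = 28.10 × 50.6/78.70 = 18.07 kΩ.

V_th ≈ 3.35 V, R_th ≈ 18.1 kΩ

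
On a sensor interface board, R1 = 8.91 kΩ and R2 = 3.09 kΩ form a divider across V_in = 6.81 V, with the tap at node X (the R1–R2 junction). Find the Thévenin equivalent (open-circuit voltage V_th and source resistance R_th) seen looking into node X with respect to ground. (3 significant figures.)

Open-circuit (no load on X): V_th = V_in · R2/(R1 + R2) = 6.81 × 3.09/(8.910 + 3.09) = 1.754 V.
With V_in suppressed (replaced by a short), R_th = R1 ‖ R2 = (8.910 × 3.09)/(8.910 + 3.09) = 2.294 kΩ.

V_th ≈ 1.75 V, R_th ≈ 2.29 kΩ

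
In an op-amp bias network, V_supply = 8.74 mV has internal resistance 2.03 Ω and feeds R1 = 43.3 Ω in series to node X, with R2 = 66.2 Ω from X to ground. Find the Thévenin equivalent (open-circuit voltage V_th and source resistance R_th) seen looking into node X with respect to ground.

V_th ≈ 5.19 mV, R_th ≈ 26.9 Ω

R1' = 2.03 + 43.3 = 45.33 Ω (source resistance + R1).
V_th is the unloaded tap voltage: V_supply · R2/(R1'+R2) = 8.74 × 0.5936 = 5.188 mV.
Zeroing V_supply shorts the top of R1' to ground, so R_th = R1' ‖ R2 = 26.91 Ω.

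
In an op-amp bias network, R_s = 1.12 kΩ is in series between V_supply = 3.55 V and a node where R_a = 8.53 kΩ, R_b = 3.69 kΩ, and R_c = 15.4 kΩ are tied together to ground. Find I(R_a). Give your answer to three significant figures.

Combine the parallel branches: R_p = (1/8.53 + 1/3.69 + 1/15.4)⁻¹ = 2.207 kΩ.
V_A = 3.55 × 2.207/3.327 = 2.355 V.
I(R_a) = V_A / R_a = 2.355/8.53 = 0.2761 mA.

I ≈ 0.276 mA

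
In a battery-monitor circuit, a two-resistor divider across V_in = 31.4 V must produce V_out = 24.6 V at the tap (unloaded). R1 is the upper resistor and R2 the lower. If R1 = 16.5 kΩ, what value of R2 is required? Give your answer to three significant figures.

R2 ≈ 59.7 kΩ

V_out/V_in = R2/(R1+R2) = 0.7834.
R2 = R1 · 0.7834/(1 − 0.7834) = 59.69 kΩ.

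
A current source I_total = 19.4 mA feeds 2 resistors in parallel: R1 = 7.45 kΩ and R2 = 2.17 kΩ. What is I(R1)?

I ≈ 4.38 mA

With just two branches, the current splits inversely with resistance.
So I = 19.4 × 2.17/9.620 = 4.376 mA.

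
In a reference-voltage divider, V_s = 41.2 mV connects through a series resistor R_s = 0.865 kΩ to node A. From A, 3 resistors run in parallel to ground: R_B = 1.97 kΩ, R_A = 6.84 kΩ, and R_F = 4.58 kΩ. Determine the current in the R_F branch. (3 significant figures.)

Combine the parallel branches: R_p = (1/1.97 + 1/6.84 + 1/4.58)⁻¹ = 1.147 kΩ.
V_A = 41.2 × 1.147/2.012 = 23.48 mV.
Branch current I = V_A/R_F = 23.48/4.58 = 5.127 µA.

I ≈ 5.13 µA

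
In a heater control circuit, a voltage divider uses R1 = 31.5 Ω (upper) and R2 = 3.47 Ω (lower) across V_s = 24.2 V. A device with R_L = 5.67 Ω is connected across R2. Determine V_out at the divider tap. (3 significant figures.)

V_out ≈ 1.55 V

The load sits in parallel with R2, giving an effective lower resistance R2' = R2·R_L/(R2+R_L) = 2.153 Ω.
Voltage divider with the loaded lower leg: V_out = 24.2 × 2.153/(31.5 + 2.153) = 24.2 × 0.06397 = 1.548 V.
(Unloaded it would be 2.40 V; the load pulls it down.)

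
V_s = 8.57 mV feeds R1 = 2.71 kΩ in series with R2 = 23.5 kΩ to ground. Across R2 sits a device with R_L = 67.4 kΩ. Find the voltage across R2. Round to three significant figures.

V_out ≈ 7.42 mV

First combine the lower leg with the load: R2 ‖ R_L = 17.42 kΩ.
Now apply the divider: V_out = 8.57 × 0.8654 = 7.417 mV.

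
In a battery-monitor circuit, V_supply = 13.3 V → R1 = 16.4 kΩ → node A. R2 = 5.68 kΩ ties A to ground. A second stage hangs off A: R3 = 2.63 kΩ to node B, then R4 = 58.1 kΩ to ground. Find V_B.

Looking into the second stage from A: R3 + R4 = 60.73 kΩ appears in parallel with R2.
R2 ‖ (R3+R4) = 5.194 kΩ.
First divider: V_A = V_supply · 5.194/(16.4 + 5.194) = 3.199 V.
Stage 2 is unloaded, so V_B = V_A · R4/(R3+R4) = 3.199 × 58.1/60.73 = 3.061 V.

V_B ≈ 3.06 V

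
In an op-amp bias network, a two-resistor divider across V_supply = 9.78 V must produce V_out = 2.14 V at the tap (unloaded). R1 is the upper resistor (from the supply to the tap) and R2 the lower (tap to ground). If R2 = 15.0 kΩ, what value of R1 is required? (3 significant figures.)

R1 ≈ 53.6 kΩ

The divider ratio is R2/(R1+R2) = 2.14/9.78 = 0.2188.
So R1 = R2 · (V_supply/V_out − 1) = 15.0 × (9.78/2.14 − 1) = 15.0 × 3.570 = 53.55 kΩ.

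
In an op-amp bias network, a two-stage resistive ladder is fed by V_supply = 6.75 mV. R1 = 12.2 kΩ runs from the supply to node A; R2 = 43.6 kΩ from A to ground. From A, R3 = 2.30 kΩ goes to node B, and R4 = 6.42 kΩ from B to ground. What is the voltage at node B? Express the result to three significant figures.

Looking into the second stage from A: R3 + R4 = 8.720 kΩ appears in parallel with R2.
Effective lower resistance at A: R2 ‖ 8.720 = 7.267 kΩ.
First divider: V_A = V_supply · 7.267/(12.2 + 7.267) = 2.520 mV.
Stage 2 is unloaded, so V_B = V_A · R4/(R3+R4) = 2.520 × 6.42/8.720 = 1.855 mV.

V_B ≈ 1.86 mV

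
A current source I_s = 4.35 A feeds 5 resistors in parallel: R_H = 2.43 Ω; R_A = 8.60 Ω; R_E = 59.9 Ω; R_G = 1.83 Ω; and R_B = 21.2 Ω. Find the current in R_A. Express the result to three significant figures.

Conductances: ΣG = 1/2.43 + 1/8.60 + 1/59.9 + 1/1.83 + 1/21.2 = 1.138 (1/Ω).
R_A takes the fraction G_k/ΣG = 0.1163/1.138 = 0.1022, so I = 4.35 × 0.1022 = 0.4444 A.

I ≈ 0.444 A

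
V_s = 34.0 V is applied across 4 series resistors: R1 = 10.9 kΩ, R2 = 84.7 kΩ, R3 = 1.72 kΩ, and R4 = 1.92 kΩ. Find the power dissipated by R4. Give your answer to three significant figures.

P ≈ 0.225 mW

The common current is I = 34.0/99.24 = 0.3426 mA.
V(R4) = I·R = 0.6578 V; P = V·I = 0.6578 × 0.3426 = 0.2254 mW.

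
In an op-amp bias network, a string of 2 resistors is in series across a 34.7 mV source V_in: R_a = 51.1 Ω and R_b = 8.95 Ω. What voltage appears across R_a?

Total series resistance ΣR = 51.1 + 8.95 = 60.05 Ω.
Voltage divider: V = V_in · (51.10 / 60.05) = 34.7 × 0.8510 = 29.53 mV.

V ≈ 29.5 mV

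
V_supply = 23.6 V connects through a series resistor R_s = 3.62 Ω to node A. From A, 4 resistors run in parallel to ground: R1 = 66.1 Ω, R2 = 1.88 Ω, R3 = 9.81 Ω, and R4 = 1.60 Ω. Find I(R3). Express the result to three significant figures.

I ≈ 0.429 A

Parallel bank: R_p = 1/(1/66.1 + 1/1.88 + 1/9.81 + 1/1.60) = 0.7849 Ω.
Node voltage V_A = V_supply · R_p/(R_s + R_p) = 23.6 × 0.1782 = 4.205 V.
Branch current I = V_A/R3 = 4.205/9.81 = 0.4287 A.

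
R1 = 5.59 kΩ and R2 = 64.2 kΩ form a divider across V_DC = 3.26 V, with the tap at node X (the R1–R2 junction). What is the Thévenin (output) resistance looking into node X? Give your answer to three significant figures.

R_th ≈ 5.14 kΩ

With V_DC suppressed (replaced by a short), R_th = R1 ‖ R2 = (5.590 × 64.2)/(5.590 + 64.2) = 5.142 kΩ.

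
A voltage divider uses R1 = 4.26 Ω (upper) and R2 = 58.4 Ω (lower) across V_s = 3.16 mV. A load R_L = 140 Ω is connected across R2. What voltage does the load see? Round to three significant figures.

V_out ≈ 2.86 mV

First combine the lower leg with the load: R2 ‖ R_L = 41.21 Ω.
Then V_out = V_s · R2'/(R1 + R2') = 3.16 × 41.21/45.47 = 2.864 mV.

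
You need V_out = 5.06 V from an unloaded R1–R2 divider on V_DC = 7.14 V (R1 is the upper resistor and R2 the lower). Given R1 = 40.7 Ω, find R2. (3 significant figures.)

Required fraction k = V_out/V_DC = 0.7087.
R2 = R1 · 0.7087/(1 − 0.7087) = 99.01 Ω.

R2 ≈ 99.0 Ω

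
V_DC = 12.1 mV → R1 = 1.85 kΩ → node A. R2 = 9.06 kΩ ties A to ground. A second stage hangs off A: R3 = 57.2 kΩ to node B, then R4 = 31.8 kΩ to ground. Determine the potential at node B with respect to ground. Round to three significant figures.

V_B ≈ 3.53 mV

The second stage (R3 + R4 = 89.00 kΩ) loads node A in parallel with R2.
R2 ‖ (R3+R4) = 8.223 kΩ.
V_A = 12.1 × 8.223/(1.85 + 8.223) = 9.878 mV.
Then the unloaded second divider: V_B = V_A × R4/(R3+R4) = 9.878 × 0.3573 = 3.529 mV.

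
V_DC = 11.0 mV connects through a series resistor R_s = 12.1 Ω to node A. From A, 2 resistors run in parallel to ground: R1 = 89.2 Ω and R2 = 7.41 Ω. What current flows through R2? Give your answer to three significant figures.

I ≈ 0.536 mA

Parallel bank: R_p = 1/(1/89.2 + 1/7.41) = 6.842 Ω.
V_A by voltage divider: V_A = 11.0 × 6.842/(12.1 + 6.842) = 3.973 mV.
Branch current I = V_A/R2 = 3.973/7.41 = 0.5362 mA.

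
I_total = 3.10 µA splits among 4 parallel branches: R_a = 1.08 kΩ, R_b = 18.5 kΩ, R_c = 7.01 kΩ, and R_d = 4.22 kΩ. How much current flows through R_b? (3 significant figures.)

Total conductance ΣG = 1/1.08 + 1/18.5 + 1/7.01 + 1/4.22 = 1.360 (units of 1/kΩ).
Current divider: I(R_b) = I_total · G_k/ΣG = 3.10 × (0.05405/1.360) = 3.10 × 0.03976 = 0.1232 µA.

I ≈ 0.123 µA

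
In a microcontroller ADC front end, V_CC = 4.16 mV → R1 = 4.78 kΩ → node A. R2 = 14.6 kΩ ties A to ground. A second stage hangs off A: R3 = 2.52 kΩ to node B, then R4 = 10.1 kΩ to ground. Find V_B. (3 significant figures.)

The second stage (R3 + R4 = 12.62 kΩ) loads node A in parallel with R2.
R2 ‖ (R3+R4) = 6.769 kΩ.
First divider: V_A = V_CC · 6.769/(4.78 + 6.769) = 2.438 mV.
Stage 2 is unloaded, so V_B = V_A · R4/(R3+R4) = 2.438 × 10.1/12.62 = 1.951 mV.

V_B ≈ 1.95 mV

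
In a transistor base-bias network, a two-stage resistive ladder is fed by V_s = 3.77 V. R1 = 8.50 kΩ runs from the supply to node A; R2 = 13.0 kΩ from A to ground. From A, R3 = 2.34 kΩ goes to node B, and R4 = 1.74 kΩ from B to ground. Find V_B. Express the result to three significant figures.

Looking into the second stage from A: R3 + R4 = 4.080 kΩ appears in parallel with R2.
R2 ‖ (R3+R4) = 3.105 kΩ.
V_A = 3.77 × 3.105/(8.50 + 3.105) = 1.009 V.
Stage 2 is unloaded, so V_B = V_A · R4/(R3+R4) = 1.009 × 1.74/4.080 = 0.4302 V.

V_B ≈ 0.430 V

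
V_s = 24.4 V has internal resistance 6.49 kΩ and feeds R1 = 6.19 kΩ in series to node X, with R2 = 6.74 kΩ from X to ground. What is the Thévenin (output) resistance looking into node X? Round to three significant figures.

R_th ≈ 4.40 kΩ

R1' = 6.49 + 6.19 = 12.68 kΩ (source resistance + R1).
With V_s suppressed (replaced by a short), R_th = R1' ‖ R2 = (12.68 × 6.74)/(12.68 + 6.74) = 4.401 kΩ.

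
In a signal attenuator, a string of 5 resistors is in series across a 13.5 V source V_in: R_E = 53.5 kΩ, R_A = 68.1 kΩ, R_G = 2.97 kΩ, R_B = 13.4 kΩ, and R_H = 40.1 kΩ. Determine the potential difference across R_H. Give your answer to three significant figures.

Series total: ΣR = 53.5 + 68.1 + 2.97 + 13.4 + 40.1 = 178.1 kΩ.
Voltage divider: V = V_in · (40.10 / 178.1) = 13.5 × 0.2252 = 3.040 V.

V ≈ 3.04 V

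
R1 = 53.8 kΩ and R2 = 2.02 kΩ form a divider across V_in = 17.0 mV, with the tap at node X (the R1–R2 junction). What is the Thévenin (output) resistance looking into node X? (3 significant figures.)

Looking into X with the source shorted: R_th = R1·R2/(R1+R2) = 53.80 × 2.02/55.82 = 1.947 kΩ.

R_th ≈ 1.95 kΩ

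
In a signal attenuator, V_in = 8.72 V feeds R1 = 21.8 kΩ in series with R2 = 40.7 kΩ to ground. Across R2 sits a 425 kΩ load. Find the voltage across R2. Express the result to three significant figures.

V_out ≈ 5.49 V

First combine the lower leg with the load: R2 ‖ R_L = 37.14 kΩ.
Then V_out = V_in · R2'/(R1 + R2') = 8.72 × 37.14/58.94 = 5.495 V.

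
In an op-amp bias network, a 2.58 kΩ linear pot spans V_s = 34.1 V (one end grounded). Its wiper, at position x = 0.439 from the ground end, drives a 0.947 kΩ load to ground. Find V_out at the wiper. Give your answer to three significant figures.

V_out ≈ 8.96 V

Split the track: R_lower = x·R_p = 1.133 kΩ, R_upper = (1−x)·R_p = 1.447 kΩ.
R_L loads the lower segment: effective lower R = 0.5158 kΩ.
Then V_out = V_s · 0.5158/(1.447 + 0.5158) = 8.959 V.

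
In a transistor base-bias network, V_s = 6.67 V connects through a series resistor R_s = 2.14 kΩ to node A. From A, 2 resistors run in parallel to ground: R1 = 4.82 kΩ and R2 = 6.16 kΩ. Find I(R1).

Parallel bank: R_p = 1/(1/4.82 + 1/6.16) = 2.704 kΩ.
V_A = 6.67 × 2.704/4.844 = 3.723 V.
Branch current I = V_A/R1 = 3.723/4.82 = 0.7725 mA.

I ≈ 0.772 mA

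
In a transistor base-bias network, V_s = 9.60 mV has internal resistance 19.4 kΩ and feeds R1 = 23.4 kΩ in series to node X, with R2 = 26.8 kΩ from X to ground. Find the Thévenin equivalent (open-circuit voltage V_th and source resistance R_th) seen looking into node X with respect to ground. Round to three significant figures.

R1' = 19.4 + 23.4 = 42.80 kΩ (source resistance + R1).
Open-circuit (no load on X): V_th = V_s · R2/(R1' + R2) = 9.60 × 26.8/(42.80 + 26.8) = 3.697 mV.
Looking into X with the source shorted: R_th = R1'·R2/(R1'+R2) = 42.80 × 26.8/69.60 = 16.48 kΩ.

V_th ≈ 3.70 mV, R_th ≈ 16.5 kΩ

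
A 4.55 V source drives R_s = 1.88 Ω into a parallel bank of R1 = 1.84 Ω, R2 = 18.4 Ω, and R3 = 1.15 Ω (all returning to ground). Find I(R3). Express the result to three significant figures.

Equivalent of the parallel group: R_p = 0.6815 Ω.
Node voltage V_A = V_s · R_p/(R_s + R_p) = 4.55 × 0.2660 = 1.211 V.
Branch current I = V_A/R3 = 1.211/1.15 = 1.053 A.

I ≈ 1.05 A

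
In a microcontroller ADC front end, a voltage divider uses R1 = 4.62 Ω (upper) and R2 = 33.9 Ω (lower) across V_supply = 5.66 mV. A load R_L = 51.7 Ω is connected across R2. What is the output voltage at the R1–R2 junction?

R2 ‖ R_L = (33.9 × 51.7)/(33.9 + 51.7) = 20.47 Ω.
Voltage divider with the loaded lower leg: V_out = 5.66 × 20.47/(4.62 + 20.47) = 5.66 × 0.8159 = 4.618 mV.
(Unloaded it would be 4.98 mV; the load pulls it down.)

V_out ≈ 4.62 mV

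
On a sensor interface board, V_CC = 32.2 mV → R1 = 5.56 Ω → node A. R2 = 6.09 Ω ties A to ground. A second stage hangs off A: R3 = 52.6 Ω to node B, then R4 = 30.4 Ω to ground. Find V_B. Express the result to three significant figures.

V_B ≈ 5.96 mV

The second stage (R3 + R4 = 83.00 Ω) loads node A in parallel with R2.
R2 ‖ (R3+R4) = 5.674 Ω.
First divider: V_A = V_CC · 5.674/(5.56 + 5.674) = 16.26 mV.
V_B = V_A × 0.3663 = 5.957 mV.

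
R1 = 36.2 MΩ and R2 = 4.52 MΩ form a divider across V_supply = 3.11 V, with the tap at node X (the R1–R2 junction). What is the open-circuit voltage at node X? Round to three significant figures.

V_th ≈ 0.345 V

Open-circuit (no load on X): V_th = V_supply · R2/(R1 + R2) = 3.11 × 4.52/(36.20 + 4.52) = 0.3452 V.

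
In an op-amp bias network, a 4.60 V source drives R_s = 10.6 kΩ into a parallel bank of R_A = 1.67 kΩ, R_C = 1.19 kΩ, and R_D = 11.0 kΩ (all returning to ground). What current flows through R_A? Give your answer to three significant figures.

I ≈ 0.160 mA

Parallel bank: R_p = 1/(1/1.67 + 1/1.19 + 1/11.0) = 0.6536 kΩ.
V_A by voltage divider: V_A = 4.60 × 0.6536/(10.6 + 0.6536) = 0.2672 V.
Branch current I = V_A/R_A = 0.2672/1.67 = 0.1600 mA.
(Equivalently: I_total = 0.4088 mA, then current-divider fraction G_k/ΣG = 0.3914.)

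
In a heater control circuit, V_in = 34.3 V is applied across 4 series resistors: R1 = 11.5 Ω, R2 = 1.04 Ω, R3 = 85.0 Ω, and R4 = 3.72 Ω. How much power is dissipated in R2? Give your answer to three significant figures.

The common current is I = 34.3/101.3 = 0.3387 A.
P = I²R = 0.1147 × 1.04 = 0.1193 W.

P ≈ 0.119 W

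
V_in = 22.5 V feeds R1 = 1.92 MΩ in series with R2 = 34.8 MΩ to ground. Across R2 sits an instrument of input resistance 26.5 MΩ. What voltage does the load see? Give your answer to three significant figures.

First combine the lower leg with the load: R2 ‖ R_L = 15.04 MΩ.
Voltage divider with the loaded lower leg: V_out = 22.5 × 15.04/(1.92 + 15.04) = 22.5 × 0.8868 = 19.95 V.
(Unloaded it would be 21.3 V; the load pulls it down.)

V_out ≈ 20.0 V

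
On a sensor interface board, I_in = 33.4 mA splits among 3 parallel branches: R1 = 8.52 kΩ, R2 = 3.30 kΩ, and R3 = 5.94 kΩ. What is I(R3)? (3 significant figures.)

I ≈ 9.55 mA

Conductances: ΣG = 1/8.52 + 1/3.30 + 1/5.94 = 0.5888 (1/kΩ).
R3 takes the fraction G_k/ΣG = 0.1684/0.5888 = 0.2859, so I = 33.4 × 0.2859 = 9.551 mA.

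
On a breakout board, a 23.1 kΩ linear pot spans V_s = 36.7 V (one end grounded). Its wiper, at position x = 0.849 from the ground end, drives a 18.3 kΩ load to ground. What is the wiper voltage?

V_out ≈ 26.8 V

The pot divides into 3.488 kΩ above the wiper and 19.61 kΩ below.
R_L loads the lower segment: effective lower R = 9.467 kΩ.
Then V_out = V_s · 9.467/(3.488 + 9.467) = 26.82 V.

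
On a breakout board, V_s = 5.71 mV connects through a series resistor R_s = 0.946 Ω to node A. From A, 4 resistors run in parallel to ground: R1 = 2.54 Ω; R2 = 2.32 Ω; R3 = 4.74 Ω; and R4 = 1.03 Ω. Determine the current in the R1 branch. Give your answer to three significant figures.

I ≈ 0.776 mA

Parallel bank: R_p = 1/(1/2.54 + 1/2.32 + 1/4.74 + 1/1.03) = 0.4984 Ω.
V_A by voltage divider: V_A = 5.71 × 0.4984/(0.946 + 0.4984) = 1.970 mV.
Branch current I = V_A/R1 = 1.970/2.54 = 0.7757 mA.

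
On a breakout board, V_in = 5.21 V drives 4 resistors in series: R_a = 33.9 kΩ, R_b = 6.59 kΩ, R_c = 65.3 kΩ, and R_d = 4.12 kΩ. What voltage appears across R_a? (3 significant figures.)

V ≈ 1.61 V

Total series resistance ΣR = 33.9 + 6.59 + 65.3 + 4.12 = 109.9 kΩ.
Voltage divider: V = V_in · (33.90 / 109.9) = 5.21 × 0.3084 = 1.607 V.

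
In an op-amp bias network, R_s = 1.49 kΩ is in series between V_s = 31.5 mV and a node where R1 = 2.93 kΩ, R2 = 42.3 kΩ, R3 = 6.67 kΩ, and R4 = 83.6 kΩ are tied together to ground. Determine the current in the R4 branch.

I ≈ 0.211 µA

Parallel bank: R_p = 1/(1/2.93 + 1/42.3 + 1/6.67 + 1/83.6) = 1.898 kΩ.
V_A by voltage divider: V_A = 31.5 × 1.898/(1.49 + 1.898) = 17.65 mV.
I(R4) = V_A / R4 = 17.65/83.6 = 0.2111 µA.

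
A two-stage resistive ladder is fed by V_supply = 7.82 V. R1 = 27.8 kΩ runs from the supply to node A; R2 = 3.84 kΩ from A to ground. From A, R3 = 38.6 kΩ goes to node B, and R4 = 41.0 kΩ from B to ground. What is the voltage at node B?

V_B ≈ 0.469 V

Node A sees R2 in parallel with the series input of stage 2, R3 + R4 = 79.60 kΩ.
R2 ‖ (R3+R4) = 3.663 kΩ.
V_A = 7.82 × 3.663/(27.8 + 3.663) = 0.9105 V.
Stage 2 is unloaded, so V_B = V_A · R4/(R3+R4) = 0.9105 × 41.0/79.60 = 0.4690 V.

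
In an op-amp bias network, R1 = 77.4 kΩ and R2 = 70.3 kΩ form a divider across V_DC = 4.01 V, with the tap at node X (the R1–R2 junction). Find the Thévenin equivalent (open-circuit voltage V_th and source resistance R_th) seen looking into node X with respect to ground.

V_th is the unloaded tap voltage: V_DC · R2/(R1+R2) = 4.01 × 0.4760 = 1.909 V.
With V_DC suppressed (replaced by a short), R_th = R1 ‖ R2 = (77.40 × 70.3)/(77.40 + 70.3) = 36.84 kΩ.

V_th ≈ 1.91 V, R_th ≈ 36.8 kΩ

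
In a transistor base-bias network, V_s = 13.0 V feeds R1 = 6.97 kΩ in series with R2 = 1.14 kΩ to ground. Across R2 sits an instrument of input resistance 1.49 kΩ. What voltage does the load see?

V_out ≈ 1.10 V

The load sits in parallel with R2, giving an effective lower resistance R2' = R2·R_L/(R2+R_L) = 0.6459 kΩ.
Voltage divider with the loaded lower leg: V_out = 13.0 × 0.6459/(6.97 + 0.6459) = 13.0 × 0.08480 = 1.102 V.
(Unloaded it would be 1.83 V; the load pulls it down.)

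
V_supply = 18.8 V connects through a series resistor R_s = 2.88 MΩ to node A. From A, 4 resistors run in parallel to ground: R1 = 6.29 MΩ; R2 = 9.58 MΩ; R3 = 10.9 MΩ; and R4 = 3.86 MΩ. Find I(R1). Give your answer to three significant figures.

I ≈ 1.08 µA

Parallel bank: R_p = 1/(1/6.29 + 1/9.58 + 1/10.9 + 1/3.86) = 1.628 MΩ.
V_A = 18.8 × 1.628/4.508 = 6.790 V.
Branch current I = V_A/R1 = 6.790/6.29 = 1.079 µA.
(Equivalently: I_total = 4.170 µA, then current-divider fraction G_k/ΣG = 0.2589.)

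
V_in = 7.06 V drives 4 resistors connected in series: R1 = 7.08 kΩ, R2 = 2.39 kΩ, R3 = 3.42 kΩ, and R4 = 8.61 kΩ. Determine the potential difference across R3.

Series total: ΣR = 7.08 + 2.39 + 3.42 + 8.61 = 21.50 kΩ.
V = V_in · R/ΣR = 7.06 × 0.1591 = 1.123 V.

V ≈ 1.12 V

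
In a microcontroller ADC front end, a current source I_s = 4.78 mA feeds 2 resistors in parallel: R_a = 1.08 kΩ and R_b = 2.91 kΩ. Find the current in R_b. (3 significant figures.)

With just two branches, the current splits inversely with resistance.
So I = 4.78 × 1.08/3.990 = 1.294 mA.

I ≈ 1.29 mA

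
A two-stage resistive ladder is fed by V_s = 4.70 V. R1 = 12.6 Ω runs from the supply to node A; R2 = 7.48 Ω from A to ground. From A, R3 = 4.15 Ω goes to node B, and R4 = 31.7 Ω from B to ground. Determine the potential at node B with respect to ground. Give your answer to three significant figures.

V_B ≈ 1.37 V

Node A sees R2 in parallel with the series input of stage 2, R3 + R4 = 35.85 Ω.
R2 ‖ (R3+R4) = 6.189 Ω.
So V_A = 4.70 × 0.3294 = 1.548 V.
V_B = V_A × 0.8842 = 1.369 V.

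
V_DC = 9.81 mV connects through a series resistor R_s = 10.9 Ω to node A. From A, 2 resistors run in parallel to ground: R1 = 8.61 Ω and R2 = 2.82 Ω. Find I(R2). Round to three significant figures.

Equivalent of the parallel group: R_p = 2.124 Ω.
Node voltage V_A = V_DC · R_p/(R_s + R_p) = 9.81 × 0.1631 = 1.600 mV.
Branch current I = V_A/R2 = 1.600/2.82 = 0.5674 mA.

I ≈ 0.567 mA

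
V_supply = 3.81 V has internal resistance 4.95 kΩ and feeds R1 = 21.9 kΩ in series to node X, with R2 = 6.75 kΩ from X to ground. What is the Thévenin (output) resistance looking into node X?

R1' = 4.95 + 21.9 = 26.85 kΩ (source resistance + R1).
Zeroing V_supply shorts the top of R1' to ground, so R_th = R1' ‖ R2 = 5.394 kΩ.

R_th ≈ 5.39 kΩ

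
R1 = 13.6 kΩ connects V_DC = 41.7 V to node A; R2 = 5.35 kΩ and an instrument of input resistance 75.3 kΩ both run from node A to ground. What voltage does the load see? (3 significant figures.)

V_out ≈ 11.2 V

First combine the lower leg with the load: R2 ‖ R_L = 4.995 kΩ.
Voltage divider with the loaded lower leg: V_out = 41.7 × 4.995/(13.6 + 4.995) = 41.7 × 0.2686 = 11.20 V.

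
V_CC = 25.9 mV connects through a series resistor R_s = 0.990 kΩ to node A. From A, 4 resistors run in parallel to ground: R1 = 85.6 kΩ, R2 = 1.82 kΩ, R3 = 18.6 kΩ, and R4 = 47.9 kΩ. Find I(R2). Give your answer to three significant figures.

I ≈ 8.73 µA

Combine the parallel branches: R_p = (1/85.6 + 1/1.82 + 1/18.6 + 1/47.9)⁻¹ = 1.573 kΩ.
V_A = 25.9 × 1.573/2.563 = 15.90 mV.
Branch current I = V_A/R2 = 15.90/1.82 = 8.734 µA.
(Check via current divider: I_total = 10.11 µA; share G_k/ΣG = 0.8642 → same result.)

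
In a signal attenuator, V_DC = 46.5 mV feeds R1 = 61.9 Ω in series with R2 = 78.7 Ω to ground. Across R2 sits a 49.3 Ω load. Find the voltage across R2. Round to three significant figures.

V_out ≈ 15.3 mV

First combine the lower leg with the load: R2 ‖ R_L = 30.31 Ω.
Voltage divider with the loaded lower leg: V_out = 46.5 × 30.31/(61.9 + 30.31) = 46.5 × 0.3287 = 15.29 mV.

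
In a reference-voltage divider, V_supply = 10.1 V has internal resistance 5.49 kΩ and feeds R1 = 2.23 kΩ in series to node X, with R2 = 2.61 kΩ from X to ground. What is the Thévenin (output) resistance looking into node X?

R_th ≈ 1.95 kΩ

R1' = 5.49 + 2.23 = 7.720 kΩ (source resistance + R1).
Looking into X with the source shorted: R_th = R1'·R2/(R1'+R2) = 7.720 × 2.61/10.33 = 1.951 kΩ.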